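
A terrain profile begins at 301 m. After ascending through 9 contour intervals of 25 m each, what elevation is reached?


elevation = 301 + 9 * 25 = 526 m

526 m


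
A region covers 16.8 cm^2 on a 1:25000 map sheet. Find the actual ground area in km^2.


ground_area = 16.8 * (25000/100)^2 = 1050000.0 m^2 = 1.05 km^2

1.05 km^2


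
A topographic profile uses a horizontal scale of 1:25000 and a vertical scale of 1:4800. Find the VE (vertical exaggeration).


VE = horizontal_scale / vertical_scale = 25000 / 4800 ≈ 5.2

5.2x


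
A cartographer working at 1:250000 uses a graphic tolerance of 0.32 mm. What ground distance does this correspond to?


ground = 0.32 mm * 250000 / 1000 = 80.0 m

80.0 m


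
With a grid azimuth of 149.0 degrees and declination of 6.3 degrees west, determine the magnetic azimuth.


magnetic azimuth = grid azimuth - declination (east +ve)
mag_az = 149.0 - -6.3 = 155.3 degrees

155.3 degrees


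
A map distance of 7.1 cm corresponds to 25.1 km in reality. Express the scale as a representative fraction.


ground = 25.1 km = 2510000 cm; RF denominator = ground / map = 2510000 / 7.1 ≈ 353521; RF = 1:353521

1:353521


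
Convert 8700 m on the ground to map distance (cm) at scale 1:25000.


map_cm = 8700 * 100 / 25000 = 34.8 cm

34.8 cm


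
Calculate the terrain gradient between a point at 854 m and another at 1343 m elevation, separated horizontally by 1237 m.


gradient = (1343 - 854) / 1237 = 489 / 1237 = 0.3953

0.3953


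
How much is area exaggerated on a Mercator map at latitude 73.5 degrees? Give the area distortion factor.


area_distortion = 1/cos^2(73.5) = 12.397

12.397


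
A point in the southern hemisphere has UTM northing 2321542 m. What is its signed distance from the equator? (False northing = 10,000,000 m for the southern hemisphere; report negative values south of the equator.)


For southern: actual = 2321542 - 10000000 = -7678458 m

-7678458 m


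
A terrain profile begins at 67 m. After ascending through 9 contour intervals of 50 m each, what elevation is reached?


elevation = 67 + 9 * 50 = 517 m

517 m


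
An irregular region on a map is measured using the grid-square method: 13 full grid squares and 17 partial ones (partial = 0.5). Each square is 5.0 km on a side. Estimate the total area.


effective squares = 13 + 17 * 0.5 = 21.5
area = 21.5 * 25.0 = 537.5 km^2

537.5 km^2


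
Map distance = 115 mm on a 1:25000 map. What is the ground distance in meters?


ground = 115 mm * 25000 / 1000 = 2875.0 m

2875.0 m


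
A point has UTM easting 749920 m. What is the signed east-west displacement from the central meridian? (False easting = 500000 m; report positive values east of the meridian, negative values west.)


displacement = 749920 - 500000 = 249920 m

249920 m


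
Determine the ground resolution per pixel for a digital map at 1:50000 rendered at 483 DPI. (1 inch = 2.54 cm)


pixel_cm = 2.54 / 483 ≈ 0.005259 cm
ground = pixel_cm * 50000 / 100 = 2.54 * 50000 / (483 * 100) = 127000 / 48300 ≈ 2.63 m

2.63 m


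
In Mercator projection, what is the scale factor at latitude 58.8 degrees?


SF = 1 / cos(58.8) = 1 / 0.518027 = 1.93

1.93


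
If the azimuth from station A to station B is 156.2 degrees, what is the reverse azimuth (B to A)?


back azimuth = (156.2 + 180) mod 360 = 336.2 degrees

336.2 degrees


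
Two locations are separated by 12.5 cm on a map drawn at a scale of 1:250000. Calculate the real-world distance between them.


ground = 12.5 cm * 250000 / 100 = 31250.0 m = 31.25 km

31.25 km


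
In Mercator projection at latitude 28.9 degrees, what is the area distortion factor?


area_distortion = 1/cos^2(28.9) = 1.305

1.305


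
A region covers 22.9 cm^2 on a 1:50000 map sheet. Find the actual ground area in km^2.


ground_area = 22.9 * (50000/100)^2 = 5725000.0 m^2 = 5.725 km^2

5.725 km^2


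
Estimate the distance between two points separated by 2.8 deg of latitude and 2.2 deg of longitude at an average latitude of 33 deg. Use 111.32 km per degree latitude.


dlat_km = 2.8 * 111.32 = 311.696
dlon_km = 2.2 * 111.32 * cos(33) ≈ 205.394
dist = sqrt(311.696^2 + 205.394^2) ≈ 373.3 km

373.3 km


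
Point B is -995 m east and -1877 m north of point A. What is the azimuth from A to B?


az = atan2(-995, -1877) = -152.1 deg
adjusted to 0-360: 207.9 degrees

207.9 degrees


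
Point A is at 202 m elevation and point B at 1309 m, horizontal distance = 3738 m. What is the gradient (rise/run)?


gradient = (1309 - 202) / 3738 = 1107 / 3738 = 0.2961

0.2961


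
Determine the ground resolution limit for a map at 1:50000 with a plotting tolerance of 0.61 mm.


ground = 0.61 mm * 50000 / 1000 = 30.5 m

30.5 m


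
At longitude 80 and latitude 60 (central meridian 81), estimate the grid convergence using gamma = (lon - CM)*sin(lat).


gamma = (80 - 81) * sin(60) = -1 * 0.866025 = -0.866 degrees

-0.866 degrees


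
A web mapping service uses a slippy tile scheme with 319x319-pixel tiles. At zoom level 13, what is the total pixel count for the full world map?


tiles per axis = 2^13 = 8192
total tiles = 8192^2 = 67108864
pixels per axis = 8192 * 319 = 2613248
total pixels = 2613248^2 = 6829065109504

6829065109504 pixels


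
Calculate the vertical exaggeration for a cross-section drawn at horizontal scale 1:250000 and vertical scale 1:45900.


VE = horizontal_scale / vertical_scale = 250000 / 45900 ≈ 5.4

5.4x


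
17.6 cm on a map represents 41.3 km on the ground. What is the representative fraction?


ground = 41.3 km = 4130000 cm; RF denominator = ground / map = 4130000 / 17.6 ≈ 234659; RF = 1:234659

1:234659


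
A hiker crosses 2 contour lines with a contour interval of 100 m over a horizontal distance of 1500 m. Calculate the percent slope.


elevation change = 2 * 100 = 200 m
slope = 200 / 1500 * 100 = 13.3%

13.3%


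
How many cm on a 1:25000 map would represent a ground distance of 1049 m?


map_cm = 1049 * 100 / 25000 = 4.196 cm ≈ 4.2 cm

4.2 cm


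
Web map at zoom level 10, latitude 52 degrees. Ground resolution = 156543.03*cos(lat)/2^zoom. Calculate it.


res = 156543.03 * cos(52) / 2^10 = 156543.03 * 0.61566148 / 1024 = 94.12 m/pixel

94.12 m/pixel


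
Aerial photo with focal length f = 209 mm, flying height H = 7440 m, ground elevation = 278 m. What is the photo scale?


scale = f / (H - h) = 209 mm / 7162 m = 209 / 7162000 = 1:34268

1:34268


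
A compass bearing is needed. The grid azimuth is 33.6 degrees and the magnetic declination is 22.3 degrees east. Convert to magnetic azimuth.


magnetic azimuth = grid azimuth - declination (east +ve)
mag_az = 33.6 - 22.3 = 11.3 degrees

11.3 degrees


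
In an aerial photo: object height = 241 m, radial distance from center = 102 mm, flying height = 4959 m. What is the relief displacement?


d = h * r / H = 241 * 102 / 4959 = 4.96 mm

4.96 mm


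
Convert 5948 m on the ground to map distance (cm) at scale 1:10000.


map_cm = 5948 * 100 / 10000 = 59.48 cm

59.48 cm


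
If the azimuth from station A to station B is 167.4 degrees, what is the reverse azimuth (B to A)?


back azimuth = (167.4 + 180) mod 360 = 347.4 degrees

347.4 degrees


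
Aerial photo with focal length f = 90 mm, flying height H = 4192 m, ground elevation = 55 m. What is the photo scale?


scale = f / (H - h) = 90 mm / 4137 m = 90 / 4137000 = 1:45967

1:45967


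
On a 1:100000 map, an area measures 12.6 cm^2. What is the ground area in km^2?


ground_area = 12.6 * (100000/100)^2 = 12600000.0 m^2 = 12.6 km^2

12.6 km^2


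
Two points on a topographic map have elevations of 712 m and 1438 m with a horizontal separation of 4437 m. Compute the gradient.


gradient = (1438 - 712) / 4437 = 726 / 4437 = 0.1636

0.1636


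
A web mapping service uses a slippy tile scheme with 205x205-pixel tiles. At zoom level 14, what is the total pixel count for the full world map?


tiles per axis = 2^14 = 16384
total tiles = 16384^2 = 268435456
pixels per axis = 16384 * 205 = 3358720
total pixels = 3358720^2 = 11281000038400

11281000038400 pixels


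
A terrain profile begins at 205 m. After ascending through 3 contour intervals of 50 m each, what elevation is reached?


elevation = 205 + 3 * 50 = 355 m

355 m


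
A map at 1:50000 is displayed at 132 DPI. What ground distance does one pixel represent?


pixel_cm = 2.54 / 132 ≈ 0.019242 cm
ground = pixel_cm * 50000 / 100 = 2.54 * 50000 / (132 * 100) = 127000 / 13200 ≈ 9.62 m

9.62 m


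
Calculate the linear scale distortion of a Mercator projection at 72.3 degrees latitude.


SF = 1 / cos(72.3) = 1 / 0.304033 = 3.289

3.289


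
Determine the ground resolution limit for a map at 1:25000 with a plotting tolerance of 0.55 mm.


ground = 0.55 mm * 25000 / 1000 = 13.75 m

13.75 m


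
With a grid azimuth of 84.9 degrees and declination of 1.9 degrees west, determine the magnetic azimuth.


magnetic azimuth = grid azimuth - declination (east +ve)
mag_az = 84.9 - -1.9 = 86.8 degrees

86.8 degrees


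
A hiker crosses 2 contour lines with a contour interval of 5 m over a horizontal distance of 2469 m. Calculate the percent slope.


elevation change = 2 * 5 = 10 m
slope = 10 / 2469 * 100 = 0.4%

0.4%


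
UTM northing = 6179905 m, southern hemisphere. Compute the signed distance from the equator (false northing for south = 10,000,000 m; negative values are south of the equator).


For southern: actual = 6179905 - 10000000 = -3820095 m

-3820095 m


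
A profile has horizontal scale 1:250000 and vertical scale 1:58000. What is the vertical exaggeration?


VE = horizontal_scale / vertical_scale = 250000 / 58000 ≈ 4.3

4.3x


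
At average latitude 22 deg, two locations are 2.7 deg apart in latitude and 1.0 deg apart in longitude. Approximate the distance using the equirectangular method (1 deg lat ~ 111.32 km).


dlat_km = 2.7 * 111.32 = 300.564
dlon_km = 1.0 * 111.32 * cos(22) ≈ 103.214
dist = sqrt(300.564^2 + 103.214^2) ≈ 317.8 km

317.8 km


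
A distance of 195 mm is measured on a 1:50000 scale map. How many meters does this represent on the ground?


ground = 195 mm * 50000 / 1000 = 9750.0 m

9750.0 m


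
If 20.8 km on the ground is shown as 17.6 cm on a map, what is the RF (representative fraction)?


ground = 20.8 km = 2080000 cm; RF denominator = ground / map = 2080000 / 17.6 ≈ 118182; RF = 1:118182

1:118182


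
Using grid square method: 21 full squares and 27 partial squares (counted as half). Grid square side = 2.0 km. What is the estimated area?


effective squares = 21 + 27 * 0.5 = 34.5
area = 34.5 * 4.0 = 138.0 km^2

138.0 km^2


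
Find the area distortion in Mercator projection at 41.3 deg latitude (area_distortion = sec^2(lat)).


area_distortion = 1/cos^2(41.3) = 1.772

1.772


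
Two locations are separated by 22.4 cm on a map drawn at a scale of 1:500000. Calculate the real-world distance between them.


ground = 22.4 cm * 500000 / 100 = 112000.0 m = 112.0 km

112.0 km


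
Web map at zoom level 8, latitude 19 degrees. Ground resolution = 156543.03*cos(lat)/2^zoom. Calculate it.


res = 156543.03 * cos(19) / 2^8 = 156543.03 * 0.94551858 / 256 = 578.18 m/pixel

578.18 m/pixel


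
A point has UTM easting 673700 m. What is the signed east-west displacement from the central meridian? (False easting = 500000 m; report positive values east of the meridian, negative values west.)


displacement = 673700 - 500000 = 173700 m

173700 m


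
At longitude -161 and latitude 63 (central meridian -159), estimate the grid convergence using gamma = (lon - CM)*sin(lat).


gamma = (-161 - -159) * sin(63) = -2 * 0.891007 = -1.782 degrees

-1.782 degrees


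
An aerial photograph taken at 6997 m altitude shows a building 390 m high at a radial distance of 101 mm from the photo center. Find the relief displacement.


d = h * r / H = 390 * 101 / 6997 = 5.63 mm

5.63 mm


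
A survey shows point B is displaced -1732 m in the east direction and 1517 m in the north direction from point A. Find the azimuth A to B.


az = atan2(-1732, 1517) = -48.8 deg
adjusted to 0-360: 311.2 degrees

311.2 degrees


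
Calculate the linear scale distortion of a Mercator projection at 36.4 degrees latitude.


SF = 1 / cos(36.4) = 1 / 0.804894 = 1.242

1.242


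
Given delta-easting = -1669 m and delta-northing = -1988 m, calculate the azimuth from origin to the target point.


az = atan2(-1669, -1988) = -140.0 deg
adjusted to 0-360: 220.0 degrees

220.0 degrees


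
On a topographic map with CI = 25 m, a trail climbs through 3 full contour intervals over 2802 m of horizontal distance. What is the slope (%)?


elevation change = 3 * 25 = 75 m
slope = 75 / 2802 * 100 = 2.7%

2.7%


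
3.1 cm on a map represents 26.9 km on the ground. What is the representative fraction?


ground = 26.9 km = 2690000 cm; RF denominator = ground / map = 2690000 / 3.1 ≈ 867742; RF = 1:867742

1:867742


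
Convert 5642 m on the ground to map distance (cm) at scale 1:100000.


map_cm = 5642 * 100 / 100000 = 5.642 cm ≈ 5.64 cm

5.64 cm


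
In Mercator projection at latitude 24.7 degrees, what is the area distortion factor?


area_distortion = 1/cos^2(24.7) = 1.212

1.212


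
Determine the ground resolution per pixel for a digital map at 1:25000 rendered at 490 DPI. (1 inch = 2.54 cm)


pixel_cm = 2.54 / 490 ≈ 0.005184 cm
ground = pixel_cm * 25000 / 100 = 2.54 * 25000 / (490 * 100) = 63500 / 49000 ≈ 1.3 m

1.3 m


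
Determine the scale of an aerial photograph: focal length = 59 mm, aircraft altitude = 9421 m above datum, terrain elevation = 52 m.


scale = f / (H - h) = 59 mm / 9369 m = 59 / 9369000 = 1:158797

1:158797


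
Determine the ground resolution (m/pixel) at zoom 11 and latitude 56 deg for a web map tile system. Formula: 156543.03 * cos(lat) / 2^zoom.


res = 156543.03 * cos(56) / 2^11 = 156543.03 * 0.5591929 / 2048 = 42.74 m/pixel

42.74 m/pixel


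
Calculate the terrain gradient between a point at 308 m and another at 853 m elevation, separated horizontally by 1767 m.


gradient = (853 - 308) / 1767 = 545 / 1767 = 0.3084

0.3084


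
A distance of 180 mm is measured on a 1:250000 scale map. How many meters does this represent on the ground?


ground = 180 mm * 250000 / 1000 = 45000.0 m

45000.0 m


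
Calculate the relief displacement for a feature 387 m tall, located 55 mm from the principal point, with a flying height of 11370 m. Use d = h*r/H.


d = h * r / H = 387 * 55 / 11370 = 1.87 mm

1.87 mm


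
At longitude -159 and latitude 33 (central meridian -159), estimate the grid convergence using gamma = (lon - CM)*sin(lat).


gamma = (-159 - -159) * sin(33) = 0 * 0.544639 = 0.0 degrees

0.0 degrees


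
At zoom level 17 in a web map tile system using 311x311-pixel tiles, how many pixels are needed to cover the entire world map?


tiles per axis = 2^17 = 131072
total tiles = 131072^2 = 17179869184
pixels per axis = 131072 * 311 = 40763392
total pixels = 40763392^2 = 1661654127345664

1661654127345664 pixels


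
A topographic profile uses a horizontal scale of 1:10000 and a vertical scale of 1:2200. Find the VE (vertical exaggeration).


VE = horizontal_scale / vertical_scale = 10000 / 2200 ≈ 4.5

4.5x


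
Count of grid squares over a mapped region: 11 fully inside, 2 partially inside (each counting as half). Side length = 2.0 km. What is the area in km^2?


effective squares = 11 + 2 * 0.5 = 12.0
area = 12.0 * 4.0 = 48.0 km^2

48.0 km^2


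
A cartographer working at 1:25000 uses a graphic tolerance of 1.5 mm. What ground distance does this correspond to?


ground = 1.5 mm * 25000 / 1000 = 37.5 m

37.5 m


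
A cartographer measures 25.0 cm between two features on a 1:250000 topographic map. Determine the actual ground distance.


ground = 25.0 cm * 250000 / 100 = 62500.0 m = 62.5 km

62.5 km


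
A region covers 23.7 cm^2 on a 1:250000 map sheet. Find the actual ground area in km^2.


ground_area = 23.7 * (250000/100)^2 = 148125000.0 m^2 = 148.125 km^2

148.125 km^2


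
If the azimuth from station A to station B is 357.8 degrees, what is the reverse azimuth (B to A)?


back azimuth = (357.8 + 180) mod 360 = 177.8 degrees

177.8 degrees


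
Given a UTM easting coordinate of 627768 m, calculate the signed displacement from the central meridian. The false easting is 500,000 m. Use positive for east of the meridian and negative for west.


displacement = 627768 - 500000 = 127768 m

127768 m


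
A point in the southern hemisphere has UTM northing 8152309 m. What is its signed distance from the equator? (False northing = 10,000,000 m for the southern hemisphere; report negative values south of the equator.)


For southern: actual = 8152309 - 10000000 = -1847691 m

-1847691 m


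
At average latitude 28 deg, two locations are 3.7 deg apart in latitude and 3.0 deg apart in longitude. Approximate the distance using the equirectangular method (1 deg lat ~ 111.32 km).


dlat_km = 3.7 * 111.32 = 411.884
dlon_km = 3.0 * 111.32 * cos(28) ≈ 294.869
dist = sqrt(411.884^2 + 294.869^2) ≈ 506.6 km

506.6 km


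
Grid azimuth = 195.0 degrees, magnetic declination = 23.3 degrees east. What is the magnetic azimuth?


magnetic azimuth = grid azimuth - declination (east +ve)
mag_az = 195.0 - 23.3 = 171.7 degrees

171.7 degrees


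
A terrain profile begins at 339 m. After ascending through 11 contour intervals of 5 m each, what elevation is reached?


elevation = 339 + 11 * 5 = 394 m

394 m


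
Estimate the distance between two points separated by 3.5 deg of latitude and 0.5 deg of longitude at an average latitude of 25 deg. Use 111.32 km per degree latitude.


dlat_km = 3.5 * 111.32 = 389.62
dlon_km = 0.5 * 111.32 * cos(25) ≈ 50.445
dist = sqrt(389.62^2 + 50.445^2) ≈ 392.9 km

392.9 km


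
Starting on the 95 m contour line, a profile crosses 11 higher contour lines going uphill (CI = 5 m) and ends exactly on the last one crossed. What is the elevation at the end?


elevation = 95 + 11 * 5 = 150 m

150 m


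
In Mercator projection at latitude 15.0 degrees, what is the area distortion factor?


area_distortion = 1/cos^2(15.0) = 1.072

1.072


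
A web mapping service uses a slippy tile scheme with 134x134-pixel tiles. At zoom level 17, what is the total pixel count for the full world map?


tiles per axis = 2^17 = 131072
total tiles = 131072^2 = 17179869184
pixels per axis = 131072 * 134 = 17563648
total pixels = 17563648^2 = 308481731067904

308481731067904 pixels


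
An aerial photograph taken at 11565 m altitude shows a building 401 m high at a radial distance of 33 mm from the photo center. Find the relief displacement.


d = h * r / H = 401 * 33 / 11565 = 1.14 mm

1.14 mm


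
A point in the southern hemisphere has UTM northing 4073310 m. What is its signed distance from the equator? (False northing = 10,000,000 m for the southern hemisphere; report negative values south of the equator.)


For southern: actual = 4073310 - 10000000 = -5926690 m

-5926690 m


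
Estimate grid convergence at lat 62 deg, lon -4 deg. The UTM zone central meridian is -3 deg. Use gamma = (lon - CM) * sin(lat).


gamma = (-4 - -3) * sin(62) = -1 * 0.882948 = -0.883 degrees

-0.883 degrees


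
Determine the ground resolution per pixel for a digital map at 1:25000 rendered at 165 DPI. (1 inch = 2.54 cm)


pixel_cm = 2.54 / 165 ≈ 0.015394 cm
ground = pixel_cm * 25000 / 100 = 2.54 * 25000 / (165 * 100) = 63500 / 16500 ≈ 3.85 m

3.85 m


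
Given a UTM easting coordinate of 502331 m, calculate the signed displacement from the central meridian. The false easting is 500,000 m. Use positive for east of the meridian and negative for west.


displacement = 502331 - 500000 = 2331 m

2331 m


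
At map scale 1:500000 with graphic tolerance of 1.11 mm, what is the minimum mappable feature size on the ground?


ground = 1.11 mm * 500000 / 1000 = 555.0 m

555.0 m


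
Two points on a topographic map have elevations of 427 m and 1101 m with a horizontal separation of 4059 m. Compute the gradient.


gradient = (1101 - 427) / 4059 = 674 / 4059 = 0.1661

0.1661


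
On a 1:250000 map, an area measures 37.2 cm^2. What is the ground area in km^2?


ground_area = 37.2 * (250000/100)^2 = 232500000.0 m^2 = 232.5 km^2

232.5 km^2


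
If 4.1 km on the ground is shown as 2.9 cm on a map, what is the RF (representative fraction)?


ground = 4.1 km = 410000 cm; RF denominator = ground / map = 410000 / 2.9 ≈ 141379; RF = 1:141379

1:141379


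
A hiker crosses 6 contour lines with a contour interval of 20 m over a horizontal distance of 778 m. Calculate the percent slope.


elevation change = 6 * 20 = 120 m
slope = 120 / 778 * 100 = 15.4%

15.4%


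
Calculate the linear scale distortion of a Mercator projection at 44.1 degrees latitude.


SF = 1 / cos(44.1) = 1 / 0.718126 = 1.393

1.393


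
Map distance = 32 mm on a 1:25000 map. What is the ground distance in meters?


ground = 32 mm * 25000 / 1000 = 800.0 m

800.0 m


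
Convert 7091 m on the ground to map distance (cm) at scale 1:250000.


map_cm = 7091 * 100 / 250000 = 2.8364 cm ≈ 2.84 cm

2.84 cm


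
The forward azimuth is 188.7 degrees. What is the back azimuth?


back azimuth = (188.7 + 180) mod 360 = 8.7 degrees

8.7 degrees


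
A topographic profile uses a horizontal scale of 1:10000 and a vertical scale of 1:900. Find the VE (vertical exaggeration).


VE = horizontal_scale / vertical_scale = 10000 / 900 ≈ 11.1

11.1x


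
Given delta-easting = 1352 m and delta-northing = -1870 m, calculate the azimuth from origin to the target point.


az = atan2(1352, -1870) = 144.1 deg
adjusted to 0-360: 144.1 degrees

144.1 degrees


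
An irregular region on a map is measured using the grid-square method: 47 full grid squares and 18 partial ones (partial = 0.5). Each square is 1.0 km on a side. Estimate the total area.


effective squares = 47 + 18 * 0.5 = 56.0
area = 56.0 * 1.0 = 56.0 km^2

56.0 km^2


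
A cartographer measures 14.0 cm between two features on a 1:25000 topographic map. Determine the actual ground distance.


ground = 14.0 cm * 25000 / 100 = 3500.0 m = 3.5 km

3.5 km


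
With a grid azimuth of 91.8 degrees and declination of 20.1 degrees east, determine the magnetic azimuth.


magnetic azimuth = grid azimuth - declination (east +ve)
mag_az = 91.8 - 20.1 = 71.7 degrees

71.7 degrees


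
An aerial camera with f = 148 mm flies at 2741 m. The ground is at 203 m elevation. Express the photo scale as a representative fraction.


scale = f / (H - h) = 148 mm / 2538 m = 148 / 2538000 = 1:17149

1:17149


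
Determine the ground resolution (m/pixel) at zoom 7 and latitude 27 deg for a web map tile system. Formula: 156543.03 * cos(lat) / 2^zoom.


res = 156543.03 * cos(27) / 2^7 = 156543.03 * 0.89100652 / 128 = 1089.69 m/pixel

1089.69 m/pixel


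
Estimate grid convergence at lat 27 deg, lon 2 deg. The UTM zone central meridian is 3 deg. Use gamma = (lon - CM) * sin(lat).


gamma = (2 - 3) * sin(27) = -1 * 0.45399 = -0.454 degrees

-0.454 degrees


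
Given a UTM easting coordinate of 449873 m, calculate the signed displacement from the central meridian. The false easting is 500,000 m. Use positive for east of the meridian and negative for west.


displacement = 449873 - 500000 = -50127 m

-50127 m


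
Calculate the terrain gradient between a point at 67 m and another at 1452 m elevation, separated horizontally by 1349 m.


gradient = (1452 - 67) / 1349 = 1385 / 1349 = 1.0267

1.0267


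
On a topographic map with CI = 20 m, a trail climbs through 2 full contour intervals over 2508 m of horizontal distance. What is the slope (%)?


elevation change = 2 * 20 = 40 m
slope = 40 / 2508 * 100 = 1.6%

1.6%


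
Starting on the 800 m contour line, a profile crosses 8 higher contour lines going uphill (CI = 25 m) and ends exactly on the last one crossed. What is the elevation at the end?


elevation = 800 + 8 * 25 = 1000 m

1000 m


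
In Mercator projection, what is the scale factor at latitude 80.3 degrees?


SF = 1 / cos(80.3) = 1 / 0.168489 = 5.935

5.935


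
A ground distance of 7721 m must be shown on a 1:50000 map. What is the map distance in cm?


map_cm = 7721 * 100 / 50000 = 15.442 cm ≈ 15.44 cm

15.44 cm


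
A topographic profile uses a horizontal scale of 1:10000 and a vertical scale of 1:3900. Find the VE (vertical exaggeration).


VE = horizontal_scale / vertical_scale = 10000 / 3900 ≈ 2.6

2.6x


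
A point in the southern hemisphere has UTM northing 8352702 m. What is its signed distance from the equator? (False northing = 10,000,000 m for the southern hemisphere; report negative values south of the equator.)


For southern: actual = 8352702 - 10000000 = -1647298 m

-1647298 m


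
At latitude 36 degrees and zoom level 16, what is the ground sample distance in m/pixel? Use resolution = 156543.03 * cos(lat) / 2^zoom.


res = 156543.03 * cos(36) / 2^16 = 156543.03 * 0.80901699 / 65536 = 1.93 m/pixel

1.93 m/pixel


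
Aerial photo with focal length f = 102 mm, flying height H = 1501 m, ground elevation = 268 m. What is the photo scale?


scale = f / (H - h) = 102 mm / 1233 m = 102 / 1233000 = 1:12088

1:12088


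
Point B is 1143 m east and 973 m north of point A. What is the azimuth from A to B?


az = atan2(1143, 973) = 49.6 deg
adjusted to 0-360: 49.6 degrees

49.6 degrees


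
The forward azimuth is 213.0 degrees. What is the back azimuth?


back azimuth = (213.0 + 180) mod 360 = 33.0 degrees

33.0 degrees


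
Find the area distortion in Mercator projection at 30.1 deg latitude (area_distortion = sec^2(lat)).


area_distortion = 1/cos^2(30.1) = 1.336

1.336


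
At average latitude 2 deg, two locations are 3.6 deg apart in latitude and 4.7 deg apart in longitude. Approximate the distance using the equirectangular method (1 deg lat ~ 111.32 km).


dlat_km = 3.6 * 111.32 = 400.752
dlon_km = 4.7 * 111.32 * cos(2) ≈ 522.885
dist = sqrt(400.752^2 + 522.885^2) ≈ 658.8 km

658.8 km


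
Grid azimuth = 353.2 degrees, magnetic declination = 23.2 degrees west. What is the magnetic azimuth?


magnetic azimuth = grid azimuth - declination (east +ve)
mag_az = 353.2 - -23.2 = 16.4 degrees

16.4 degrees


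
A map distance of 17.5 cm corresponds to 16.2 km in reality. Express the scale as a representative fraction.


ground = 16.2 km = 1620000 cm; RF denominator = ground / map = 1620000 / 17.5 ≈ 92571; RF = 1:92571

1:92571


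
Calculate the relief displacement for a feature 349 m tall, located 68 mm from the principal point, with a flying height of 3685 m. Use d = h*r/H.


d = h * r / H = 349 * 68 / 3685 = 6.44 mm

6.44 mm


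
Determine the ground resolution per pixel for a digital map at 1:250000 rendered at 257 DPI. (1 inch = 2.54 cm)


pixel_cm = 2.54 / 257 ≈ 0.009883 cm
ground = pixel_cm * 250000 / 100 = 2.54 * 250000 / (257 * 100) = 635000 / 25700 ≈ 24.71 m

24.71 m


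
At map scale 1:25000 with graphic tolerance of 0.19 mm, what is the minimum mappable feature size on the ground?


ground = 0.19 mm * 25000 / 1000 = 4.75 m

4.75 m


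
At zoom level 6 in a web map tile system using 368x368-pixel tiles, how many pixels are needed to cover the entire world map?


tiles per axis = 2^6 = 64
total tiles = 64^2 = 4096
pixels per axis = 64 * 368 = 23552
total pixels = 23552^2 = 554696704

554696704 pixels


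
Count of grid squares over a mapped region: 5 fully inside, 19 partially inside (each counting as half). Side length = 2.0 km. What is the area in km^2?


effective squares = 5 + 19 * 0.5 = 14.5
area = 14.5 * 4.0 = 58.0 km^2

58.0 km^2


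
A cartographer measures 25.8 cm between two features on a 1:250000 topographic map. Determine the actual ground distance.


ground = 25.8 cm * 250000 / 100 = 64500.0 m = 64.5 km

64.5 km


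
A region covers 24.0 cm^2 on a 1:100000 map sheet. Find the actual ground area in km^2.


ground_area = 24.0 * (100000/100)^2 = 24000000.0 m^2 = 24.0 km^2

24.0 km^2


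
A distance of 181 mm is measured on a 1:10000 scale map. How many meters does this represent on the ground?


ground = 181 mm * 10000 / 1000 = 1810.0 m

1810.0 m


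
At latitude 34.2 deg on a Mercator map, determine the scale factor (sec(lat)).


SF = 1 / cos(34.2) = 1 / 0.827081 = 1.209

1.209


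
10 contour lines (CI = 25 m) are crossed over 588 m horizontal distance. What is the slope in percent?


elevation change = 10 * 25 = 250 m
slope = 250 / 588 * 100 = 42.5%

42.5%


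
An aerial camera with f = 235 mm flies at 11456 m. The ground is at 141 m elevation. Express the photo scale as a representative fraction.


scale = f / (H - h) = 235 mm / 11315 m = 235 / 11315000 = 1:48149

1:48149


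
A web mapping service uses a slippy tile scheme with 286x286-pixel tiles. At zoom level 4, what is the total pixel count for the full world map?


tiles per axis = 2^4 = 16
total tiles = 16^2 = 256
pixels per axis = 16 * 286 = 4576
total pixels = 4576^2 = 20939776

20939776 pixels


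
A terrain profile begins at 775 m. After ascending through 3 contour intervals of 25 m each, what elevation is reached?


elevation = 775 + 3 * 25 = 850 m

850 m


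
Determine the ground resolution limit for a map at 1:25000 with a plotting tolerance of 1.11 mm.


ground = 1.11 mm * 25000 / 1000 = 27.75 m

27.75 m


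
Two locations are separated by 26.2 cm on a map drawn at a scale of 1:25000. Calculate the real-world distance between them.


ground = 26.2 cm * 25000 / 100 = 6550.0 m = 6.55 km

6.55 km


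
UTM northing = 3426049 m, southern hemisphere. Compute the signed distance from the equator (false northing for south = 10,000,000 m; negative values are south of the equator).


For southern: actual = 3426049 - 10000000 = -6573951 m

-6573951 m


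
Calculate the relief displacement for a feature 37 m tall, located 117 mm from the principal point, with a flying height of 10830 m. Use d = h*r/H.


d = h * r / H = 37 * 117 / 10830 = 0.4 mm

0.4 mm


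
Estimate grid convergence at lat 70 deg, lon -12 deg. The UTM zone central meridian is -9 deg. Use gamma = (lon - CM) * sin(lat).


gamma = (-12 - -9) * sin(70) = -3 * 0.939693 = -2.819 degrees

-2.819 degrees


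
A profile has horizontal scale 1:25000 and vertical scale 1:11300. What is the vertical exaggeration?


VE = horizontal_scale / vertical_scale = 25000 / 11300 ≈ 2.2

2.2x


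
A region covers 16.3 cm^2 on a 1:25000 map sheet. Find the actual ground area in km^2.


ground_area = 16.3 * (25000/100)^2 = 1018750.0 m^2 = 1.01875 km^2 ≈ 1.019 km^2

1.019 km^2


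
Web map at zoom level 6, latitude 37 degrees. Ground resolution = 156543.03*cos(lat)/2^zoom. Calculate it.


res = 156543.03 * cos(37) / 2^6 = 156543.03 * 0.79863551 / 64 = 1953.45 m/pixel

1953.45 m/pixel


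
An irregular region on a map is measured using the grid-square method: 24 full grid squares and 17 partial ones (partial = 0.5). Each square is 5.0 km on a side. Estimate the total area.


effective squares = 24 + 17 * 0.5 = 32.5
area = 32.5 * 25.0 = 812.5 km^2

812.5 km^2


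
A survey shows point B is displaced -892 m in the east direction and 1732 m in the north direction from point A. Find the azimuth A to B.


az = atan2(-892, 1732) = -27.2 deg
adjusted to 0-360: 332.8 degrees

332.8 degrees


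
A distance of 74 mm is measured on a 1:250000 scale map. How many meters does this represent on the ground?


ground = 74 mm * 250000 / 1000 = 18500.0 m

18500.0 m


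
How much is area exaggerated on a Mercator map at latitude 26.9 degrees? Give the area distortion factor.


area_distortion = 1/cos^2(26.9) = 1.257

1.257


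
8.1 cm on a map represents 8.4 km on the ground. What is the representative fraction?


ground = 8.4 km = 840000 cm; RF denominator = ground / map = 840000 / 8.1 ≈ 103704; RF = 1:103704

1:103704


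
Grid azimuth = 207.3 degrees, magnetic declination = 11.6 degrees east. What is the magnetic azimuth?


magnetic azimuth = grid azimuth - declination (east +ve)
mag_az = 207.3 - 11.6 = 195.7 degrees

195.7 degrees


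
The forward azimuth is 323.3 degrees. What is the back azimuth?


back azimuth = (323.3 + 180) mod 360 = 143.3 degrees

143.3 degrees


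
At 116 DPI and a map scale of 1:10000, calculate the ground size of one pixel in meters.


pixel_cm = 2.54 / 116 ≈ 0.021897 cm
ground = pixel_cm * 10000 / 100 = 2.54 * 10000 / (116 * 100) = 25400 / 11600 ≈ 2.19 m

2.19 m


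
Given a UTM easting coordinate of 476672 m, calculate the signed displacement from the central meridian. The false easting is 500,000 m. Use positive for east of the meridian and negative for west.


displacement = 476672 - 500000 = -23328 m

-23328 m


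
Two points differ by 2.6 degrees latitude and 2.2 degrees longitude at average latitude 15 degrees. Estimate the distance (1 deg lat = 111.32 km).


dlat_km = 2.6 * 111.32 = 289.432
dlon_km = 2.2 * 111.32 * cos(15) ≈ 236.559
dist = sqrt(289.432^2 + 236.559^2) ≈ 373.8 km

373.8 km


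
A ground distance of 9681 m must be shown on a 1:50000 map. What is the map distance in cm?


map_cm = 9681 * 100 / 50000 = 19.362 cm ≈ 19.36 cm

19.36 cm


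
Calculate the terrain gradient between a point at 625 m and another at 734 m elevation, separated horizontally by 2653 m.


gradient = (734 - 625) / 2653 = 109 / 2653 = 0.0411

0.0411


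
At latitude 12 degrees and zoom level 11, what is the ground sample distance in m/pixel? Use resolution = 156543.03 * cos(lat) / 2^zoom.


res = 156543.03 * cos(12) / 2^11 = 156543.03 * 0.9781476 / 2048 = 74.77 m/pixel

74.77 m/pixel


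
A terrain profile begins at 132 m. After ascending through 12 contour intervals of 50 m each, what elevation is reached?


elevation = 132 + 12 * 50 = 732 m

732 m


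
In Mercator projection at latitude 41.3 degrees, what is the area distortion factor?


area_distortion = 1/cos^2(41.3) = 1.772

1.772


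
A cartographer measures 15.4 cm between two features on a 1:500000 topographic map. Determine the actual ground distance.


ground = 15.4 cm * 500000 / 100 = 77000.0 m = 77.0 km

77.0 km


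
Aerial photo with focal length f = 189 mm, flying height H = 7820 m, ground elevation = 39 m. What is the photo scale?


scale = f / (H - h) = 189 mm / 7781 m = 189 / 7781000 = 1:41169

1:41169


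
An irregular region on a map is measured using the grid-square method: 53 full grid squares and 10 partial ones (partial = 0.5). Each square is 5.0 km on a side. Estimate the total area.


effective squares = 53 + 10 * 0.5 = 58.0
area = 58.0 * 25.0 = 1450.0 km^2

1450.0 km^2


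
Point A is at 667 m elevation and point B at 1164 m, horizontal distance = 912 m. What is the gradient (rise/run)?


gradient = (1164 - 667) / 912 = 497 / 912 = 0.545

0.545


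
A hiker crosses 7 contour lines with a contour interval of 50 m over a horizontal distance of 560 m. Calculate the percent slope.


elevation change = 7 * 50 = 350 m
slope = 350 / 560 * 100 = 62.5%

62.5%


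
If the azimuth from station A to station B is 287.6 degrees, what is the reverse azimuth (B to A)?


back azimuth = (287.6 + 180) mod 360 = 107.6 degrees

107.6 degrees


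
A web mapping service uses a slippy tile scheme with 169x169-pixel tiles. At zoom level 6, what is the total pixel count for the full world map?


tiles per axis = 2^6 = 64
total tiles = 64^2 = 4096
pixels per axis = 64 * 169 = 10816
total pixels = 10816^2 = 116985856

116985856 pixels


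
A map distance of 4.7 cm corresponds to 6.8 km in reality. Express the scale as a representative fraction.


ground = 6.8 km = 680000 cm; RF denominator = ground / map = 680000 / 4.7 ≈ 144681; RF = 1:144681

1:144681


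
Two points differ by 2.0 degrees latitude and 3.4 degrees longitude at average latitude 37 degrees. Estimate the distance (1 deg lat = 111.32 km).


dlat_km = 2.0 * 111.32 = 222.64
dlon_km = 3.4 * 111.32 * cos(37) ≈ 302.274
dist = sqrt(222.64^2 + 302.274^2) ≈ 375.4 km

375.4 km


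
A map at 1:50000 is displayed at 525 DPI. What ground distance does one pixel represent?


pixel_cm = 2.54 / 525 ≈ 0.004838 cm
ground = pixel_cm * 50000 / 100 = 2.54 * 50000 / (525 * 100) = 127000 / 52500 ≈ 2.42 m

2.42 m


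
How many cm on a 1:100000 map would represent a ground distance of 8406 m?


map_cm = 8406 * 100 / 100000 = 8.406 cm ≈ 8.41 cm

8.41 cm


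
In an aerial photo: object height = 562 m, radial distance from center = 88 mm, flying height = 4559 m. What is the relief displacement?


d = h * r / H = 562 * 88 / 4559 = 10.85 mm

10.85 mm


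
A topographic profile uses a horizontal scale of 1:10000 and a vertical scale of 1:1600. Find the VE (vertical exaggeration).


VE = horizontal_scale / vertical_scale = 10000 / 1600 = 6.25

6.25x


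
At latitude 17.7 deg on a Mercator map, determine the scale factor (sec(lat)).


SF = 1 / cos(17.7) = 1 / 0.952661 = 1.05

1.05


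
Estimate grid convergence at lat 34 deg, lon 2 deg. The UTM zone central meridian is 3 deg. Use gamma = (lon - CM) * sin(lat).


gamma = (2 - 3) * sin(34) = -1 * 0.559193 = -0.559 degrees

-0.559 degrees


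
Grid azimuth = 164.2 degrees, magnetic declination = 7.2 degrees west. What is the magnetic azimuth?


magnetic azimuth = grid azimuth - declination (east +ve)
mag_az = 164.2 - -7.2 = 171.4 degrees

171.4 degrees


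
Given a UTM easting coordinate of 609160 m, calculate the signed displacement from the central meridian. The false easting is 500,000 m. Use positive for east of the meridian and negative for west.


displacement = 609160 - 500000 = 109160 m

109160 m


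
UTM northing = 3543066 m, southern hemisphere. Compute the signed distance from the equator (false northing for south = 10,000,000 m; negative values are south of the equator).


For southern: actual = 3543066 - 10000000 = -6456934 m

-6456934 m


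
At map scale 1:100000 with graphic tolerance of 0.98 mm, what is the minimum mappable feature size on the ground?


ground = 0.98 mm * 100000 / 1000 = 98.0 m

98.0 m


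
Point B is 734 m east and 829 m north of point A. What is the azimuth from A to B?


az = atan2(734, 829) = 41.5 deg
adjusted to 0-360: 41.5 degrees

41.5 degrees


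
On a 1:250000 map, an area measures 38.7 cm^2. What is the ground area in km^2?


ground_area = 38.7 * (250000/100)^2 = 241875000.0 m^2 = 241.875 km^2

241.875 km^2


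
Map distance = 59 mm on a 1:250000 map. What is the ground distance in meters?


ground = 59 mm * 250000 / 1000 = 14750.0 m

14750.0 m


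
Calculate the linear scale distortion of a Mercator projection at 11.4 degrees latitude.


SF = 1 / cos(11.4) = 1 / 0.980271 = 1.02

1.02


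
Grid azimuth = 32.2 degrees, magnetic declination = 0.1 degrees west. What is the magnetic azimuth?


magnetic azimuth = grid azimuth - declination (east +ve)
mag_az = 32.2 - -0.1 = 32.3 degrees

32.3 degrees


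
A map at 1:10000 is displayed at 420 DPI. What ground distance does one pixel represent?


pixel_cm = 2.54 / 420 ≈ 0.006048 cm
ground = pixel_cm * 10000 / 100 = 2.54 * 10000 / (420 * 100) = 25400 / 42000 ≈ 0.6 m

0.6 m


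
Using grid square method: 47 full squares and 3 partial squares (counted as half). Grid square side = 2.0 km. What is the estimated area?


effective squares = 47 + 3 * 0.5 = 48.5
area = 48.5 * 4.0 = 194.0 km^2

194.0 km^2
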